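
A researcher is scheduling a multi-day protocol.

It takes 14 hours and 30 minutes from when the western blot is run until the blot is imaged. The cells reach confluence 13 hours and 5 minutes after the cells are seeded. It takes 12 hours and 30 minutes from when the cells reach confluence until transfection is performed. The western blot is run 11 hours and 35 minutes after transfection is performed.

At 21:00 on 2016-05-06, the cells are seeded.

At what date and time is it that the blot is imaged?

The cells are seeded: 21:00 May 6, 2016.
The cells reach confluence: 21:00 May 6, 2016 + 13h05m = 10:05 May 7, 2016.
Transfection is performed: 10:05 May 7, 2016 + 12h30m = 22:35 May 7, 2016.
The western blot is run: 22:35 May 7, 2016 + 11h35m = 10:10 May 8, 2016.
The blot is imaged: 10:10 May 8, 2016 + 14h30m = 00:40 May 9, 2016.

00:40 on 2016-05-09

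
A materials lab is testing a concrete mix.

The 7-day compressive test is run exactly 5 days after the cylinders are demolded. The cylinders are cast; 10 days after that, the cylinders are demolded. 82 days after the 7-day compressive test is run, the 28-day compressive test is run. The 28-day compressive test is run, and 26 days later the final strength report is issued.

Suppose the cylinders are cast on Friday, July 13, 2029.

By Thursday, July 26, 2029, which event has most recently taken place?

The cylinders are cast: Jul 13, 2029.
The cylinders are demolded: Jul 13, 2029 + 10 days = Jul 23, 2029.
The 7-day compressive test is run: Jul 23, 2029 + 5 days = Jul 28, 2029.
The 28-day compressive test is run: Jul 28, 2029 + 82 days = Oct 18, 2029.
The final strength report is issued: Oct 18, 2029 + 26 days = Nov 13, 2029.
Jul 26, 2029 falls between when the cylinders are demolded (Jul 23, 2029) and when the 7-day compressive test is run (Jul 28, 2029).

The cylinders are demolded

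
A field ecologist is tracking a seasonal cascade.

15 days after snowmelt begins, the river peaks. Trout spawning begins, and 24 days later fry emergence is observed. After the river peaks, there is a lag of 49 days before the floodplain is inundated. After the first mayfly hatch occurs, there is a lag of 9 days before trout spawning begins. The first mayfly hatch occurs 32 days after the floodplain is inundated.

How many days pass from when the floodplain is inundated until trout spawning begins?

Causal path: the floodplain is inundated → the first mayfly hatch occurs → trout spawning begins.
Total delay along the path: 32 + 9 = 41 days.

41 days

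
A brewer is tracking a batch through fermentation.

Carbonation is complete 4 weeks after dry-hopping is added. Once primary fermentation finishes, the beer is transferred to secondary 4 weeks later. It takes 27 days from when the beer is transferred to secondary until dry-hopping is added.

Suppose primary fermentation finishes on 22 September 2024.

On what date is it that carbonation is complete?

Primary fermentation finishes: Sep 22, 2024.
The beer is transferred to secondary: Sep 22, 2024 + 4 weeks = Oct 20, 2024.
Dry-hopping is added: Oct 20, 2024 + 27 days = Nov 16, 2024.
Carbonation is complete: Nov 16, 2024 + 4 weeks = Dec 14, 2024.

14 December 2024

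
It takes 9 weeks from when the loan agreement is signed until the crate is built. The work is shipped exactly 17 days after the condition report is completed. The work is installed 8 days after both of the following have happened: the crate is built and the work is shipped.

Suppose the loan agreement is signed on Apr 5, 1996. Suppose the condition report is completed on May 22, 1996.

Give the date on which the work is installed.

The loan agreement is signed: Apr 5, 1996.
The crate is built: Apr 5, 1996 + 9 weeks = Jun 7, 1996.
The condition report is completed: May 22, 1996.
The work is shipped: May 22, 1996 + 17 days = Jun 8, 1996.
Both prerequisites met — the crate is built (Jun 7, 1996), the work is shipped (Jun 8, 1996); the later is Jun 8, 1996.
The work is installed: Jun 8, 1996 + 8 days = Jun 16, 1996.

Jun 16, 1996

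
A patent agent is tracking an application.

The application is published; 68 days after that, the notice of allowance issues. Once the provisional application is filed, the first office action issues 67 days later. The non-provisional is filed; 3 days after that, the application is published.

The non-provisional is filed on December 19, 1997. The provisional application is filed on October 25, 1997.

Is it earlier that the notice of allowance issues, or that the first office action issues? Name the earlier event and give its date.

The non-provisional is filed: Dec 19, 1997.
The application is published: Dec 19, 1997 + 3 days = Dec 22, 1997.
The notice of allowance issues: Dec 22, 1997 + 68 days = Feb 28, 1998.
The provisional application is filed: Oct 25, 1997.
The first office action issues: Oct 25, 1997 + 67 days = Dec 31, 1997.
Comparing: the notice of allowance issues on Feb 28, 1998 vs the first office action issues on Dec 31, 1997. Earlier: the first office action issues.

The first office action issues — December 31, 1997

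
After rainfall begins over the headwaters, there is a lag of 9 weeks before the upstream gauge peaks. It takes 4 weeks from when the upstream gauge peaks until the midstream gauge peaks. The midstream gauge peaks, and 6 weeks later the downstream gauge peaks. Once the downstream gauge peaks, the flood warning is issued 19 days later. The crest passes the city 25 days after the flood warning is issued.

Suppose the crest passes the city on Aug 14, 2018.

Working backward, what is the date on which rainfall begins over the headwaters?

Feb 18, 2018

The crest passes the city: Aug 14, 2018.
The flood warning is issued: Aug 14, 2018 − 25 days = Jul 20, 2018.
The downstream gauge peaks: Jul 20, 2018 − 19 days = Jul 1, 2018.
The midstream gauge peaks: Jul 1, 2018 − 6 weeks = May 20, 2018.
The upstream gauge peaks: May 20, 2018 − 4 weeks = Apr 22, 2018.
Rainfall begins over the headwaters: Apr 22, 2018 − 9 weeks = Feb 18, 2018.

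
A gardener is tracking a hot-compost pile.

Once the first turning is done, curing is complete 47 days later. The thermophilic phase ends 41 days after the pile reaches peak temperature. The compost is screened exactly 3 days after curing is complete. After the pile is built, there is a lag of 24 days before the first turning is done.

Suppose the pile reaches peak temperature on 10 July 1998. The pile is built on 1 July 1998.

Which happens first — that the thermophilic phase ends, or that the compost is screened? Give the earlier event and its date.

The pile reaches peak temperature: Jul 10, 1998.
The thermophilic phase ends: Jul 10, 1998 + 41 days = Aug 20, 1998.
The pile is built: Jul 1, 1998.
The first turning is done: Jul 1, 1998 + 24 days = Jul 25, 1998.
Curing is complete: Jul 25, 1998 + 47 days = Sep 10, 1998.
The compost is screened: Sep 10, 1998 + 3 days = Sep 13, 1998.
Comparing: the thermophilic phase ends on Aug 20, 1998 vs the compost is screened on Sep 13, 1998. Earlier: the thermophilic phase ends.

The thermophilic phase ends — 20 August 1998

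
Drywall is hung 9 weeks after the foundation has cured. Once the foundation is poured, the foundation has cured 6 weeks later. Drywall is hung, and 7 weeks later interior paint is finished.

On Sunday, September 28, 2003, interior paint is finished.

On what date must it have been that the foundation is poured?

Sunday, April 27, 2003

Interior paint is finished: Sep 28, 2003.
Drywall is hung: Sep 28, 2003 − 7 weeks = Aug 10, 2003.
The foundation has cured: Aug 10, 2003 − 9 weeks = Jun 8, 2003.
The foundation is poured: Jun 8, 2003 − 6 weeks = Apr 27, 2003.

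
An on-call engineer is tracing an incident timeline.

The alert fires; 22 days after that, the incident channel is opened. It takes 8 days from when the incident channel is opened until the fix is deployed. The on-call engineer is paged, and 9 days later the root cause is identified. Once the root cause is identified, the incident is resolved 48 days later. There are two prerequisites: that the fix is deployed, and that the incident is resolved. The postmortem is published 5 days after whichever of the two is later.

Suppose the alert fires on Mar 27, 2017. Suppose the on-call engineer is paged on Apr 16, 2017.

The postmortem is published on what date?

Jun 17, 2017

The alert fires: Mar 27, 2017.
The incident channel is opened: Mar 27, 2017 + 22 days = Apr 18, 2017.
The fix is deployed: Apr 18, 2017 + 8 days = Apr 26, 2017.
The on-call engineer is paged: Apr 16, 2017.
The root cause is identified: Apr 16, 2017 + 9 days = Apr 25, 2017.
The incident is resolved: Apr 25, 2017 + 48 days = Jun 12, 2017.
Both prerequisites met — the fix is deployed (Apr 26, 2017), the incident is resolved (Jun 12, 2017); the later is Jun 12, 2017.
The postmortem is published: Jun 12, 2017 + 5 days = Jun 17, 2017.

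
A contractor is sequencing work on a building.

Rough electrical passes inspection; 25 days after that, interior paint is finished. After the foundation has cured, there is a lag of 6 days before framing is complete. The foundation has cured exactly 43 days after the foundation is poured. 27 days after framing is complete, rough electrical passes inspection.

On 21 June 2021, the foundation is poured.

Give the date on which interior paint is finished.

The foundation is poured: Jun 21, 2021.
The foundation has cured: Jun 21, 2021 + 43 days = Aug 3, 2021.
Framing is complete: Aug 3, 2021 + 6 days = Aug 9, 2021.
Rough electrical passes inspection: Aug 9, 2021 + 27 days = Sep 5, 2021.
Interior paint is finished: Sep 5, 2021 + 25 days = Sep 30, 2021.

30 September 2021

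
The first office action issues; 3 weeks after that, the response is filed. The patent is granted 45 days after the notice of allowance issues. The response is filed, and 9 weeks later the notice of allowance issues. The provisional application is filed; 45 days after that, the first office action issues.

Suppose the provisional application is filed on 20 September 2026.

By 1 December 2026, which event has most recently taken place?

The provisional application is filed: Sep 20, 2026.
The first office action issues: Sep 20, 2026 + 45 days = Nov 4, 2026.
The response is filed: Nov 4, 2026 + 3 weeks = Nov 25, 2026.
The notice of allowance issues: Nov 25, 2026 + 9 weeks = Jan 27, 2027.
The patent is granted: Jan 27, 2027 + 45 days = Mar 13, 2027.
Dec 1, 2026 falls between when the response is filed (Nov 25, 2026) and when the notice of allowance issues (Jan 27, 2027).

The response is filed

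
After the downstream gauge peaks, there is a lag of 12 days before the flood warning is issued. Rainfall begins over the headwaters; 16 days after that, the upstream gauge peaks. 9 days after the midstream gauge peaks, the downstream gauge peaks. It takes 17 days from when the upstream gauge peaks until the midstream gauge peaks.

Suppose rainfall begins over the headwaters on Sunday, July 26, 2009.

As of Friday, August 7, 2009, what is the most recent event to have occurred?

Rainfall begins over the headwaters

Rainfall begins over the headwaters: Jul 26, 2009.
The upstream gauge peaks: Jul 26, 2009 + 16 days = Aug 11, 2009.
The midstream gauge peaks: Aug 11, 2009 + 17 days = Aug 28, 2009.
The downstream gauge peaks: Aug 28, 2009 + 9 days = Sep 6, 2009.
The flood warning is issued: Sep 6, 2009 + 12 days = Sep 18, 2009.
Aug 7, 2009 falls between when rainfall begins over the headwaters (Jul 26, 2009) and when the upstream gauge peaks (Aug 11, 2009).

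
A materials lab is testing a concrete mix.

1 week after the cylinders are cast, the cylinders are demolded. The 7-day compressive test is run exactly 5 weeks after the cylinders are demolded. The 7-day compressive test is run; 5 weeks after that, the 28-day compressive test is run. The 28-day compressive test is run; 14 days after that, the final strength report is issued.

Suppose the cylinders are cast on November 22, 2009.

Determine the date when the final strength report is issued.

February 21, 2010

The cylinders are cast: Nov 22, 2009.
The cylinders are demolded: Nov 22, 2009 + 1 week = Nov 29, 2009.
The 7-day compressive test is run: Nov 29, 2009 + 5 weeks = Jan 3, 2010.
The 28-day compressive test is run: Jan 3, 2010 + 5 weeks = Feb 7, 2010.
The final strength report is issued: Feb 7, 2010 + 14 days = Feb 21, 2010.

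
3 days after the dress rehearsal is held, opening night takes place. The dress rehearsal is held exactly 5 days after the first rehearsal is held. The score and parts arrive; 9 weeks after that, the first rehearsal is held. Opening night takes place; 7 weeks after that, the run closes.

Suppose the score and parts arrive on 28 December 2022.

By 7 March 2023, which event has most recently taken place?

The dress rehearsal is held

The score and parts arrive: Dec 28, 2022.
The first rehearsal is held: Dec 28, 2022 + 9 weeks = Mar 1, 2023.
The dress rehearsal is held: Mar 1, 2023 + 5 days = Mar 6, 2023.
Opening night takes place: Mar 6, 2023 + 3 days = Mar 9, 2023.
The run closes: Mar 9, 2023 + 7 weeks = Apr 27, 2023.
Mar 7, 2023 falls between when the dress rehearsal is held (Mar 6, 2023) and when opening night takes place (Mar 9, 2023).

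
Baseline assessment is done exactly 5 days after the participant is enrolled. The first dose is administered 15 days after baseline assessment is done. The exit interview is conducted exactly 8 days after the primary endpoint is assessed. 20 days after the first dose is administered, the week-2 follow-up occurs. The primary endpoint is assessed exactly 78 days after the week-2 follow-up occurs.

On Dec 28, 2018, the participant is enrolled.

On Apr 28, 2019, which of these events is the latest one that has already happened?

The participant is enrolled: Dec 28, 2018.
Baseline assessment is done: Dec 28, 2018 + 5 days = Jan 2, 2019.
The first dose is administered: Jan 2, 2019 + 15 days = Jan 17, 2019.
The week-2 follow-up occurs: Jan 17, 2019 + 20 days = Feb 6, 2019.
The primary endpoint is assessed: Feb 6, 2019 + 78 days = Apr 25, 2019.
The exit interview is conducted: Apr 25, 2019 + 8 days = May 3, 2019.
Apr 28, 2019 falls between when the primary endpoint is assessed (Apr 25, 2019) and when the exit interview is conducted (May 3, 2019).

The primary endpoint is assessed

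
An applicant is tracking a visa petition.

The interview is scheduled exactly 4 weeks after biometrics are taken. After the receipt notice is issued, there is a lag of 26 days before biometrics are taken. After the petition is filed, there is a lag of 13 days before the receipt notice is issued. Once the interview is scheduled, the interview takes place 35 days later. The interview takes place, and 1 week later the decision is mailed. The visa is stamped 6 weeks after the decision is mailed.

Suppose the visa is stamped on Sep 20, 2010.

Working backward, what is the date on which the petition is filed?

The visa is stamped: Sep 20, 2010.
The decision is mailed: Sep 20, 2010 − 6 weeks = Aug 9, 2010.
The interview takes place: Aug 9, 2010 − 1 week = Aug 2, 2010.
The interview is scheduled: Aug 2, 2010 − 35 days = Jun 28, 2010.
Biometrics are taken: Jun 28, 2010 − 4 weeks = May 31, 2010.
The receipt notice is issued: May 31, 2010 − 26 days = May 5, 2010.
The petition is filed: May 5, 2010 − 13 days = Apr 22, 2010.

Apr 22, 2010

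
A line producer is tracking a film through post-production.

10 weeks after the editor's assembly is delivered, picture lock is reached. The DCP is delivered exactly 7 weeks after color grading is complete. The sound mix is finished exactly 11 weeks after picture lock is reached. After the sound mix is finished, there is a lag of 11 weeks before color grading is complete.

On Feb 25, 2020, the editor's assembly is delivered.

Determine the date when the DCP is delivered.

The editor's assembly is delivered: Feb 25, 2020.
Picture lock is reached: Feb 25, 2020 + 10 weeks = May 5, 2020.
The sound mix is finished: May 5, 2020 + 11 weeks = Jul 21, 2020.
Color grading is complete: Jul 21, 2020 + 11 weeks = Oct 6, 2020.
The DCP is delivered: Oct 6, 2020 + 7 weeks = Nov 24, 2020.

Nov 24, 2020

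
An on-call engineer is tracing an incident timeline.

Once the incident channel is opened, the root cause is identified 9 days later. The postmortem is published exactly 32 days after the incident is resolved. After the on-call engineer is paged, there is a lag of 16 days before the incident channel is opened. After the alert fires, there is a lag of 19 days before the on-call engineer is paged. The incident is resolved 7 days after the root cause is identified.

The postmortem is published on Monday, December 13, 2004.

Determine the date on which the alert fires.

Tuesday, September 21, 2004

The postmortem is published: Dec 13, 2004.
The incident is resolved: Dec 13, 2004 − 32 days = Nov 11, 2004.
The root cause is identified: Nov 11, 2004 − 7 days = Nov 4, 2004.
The incident channel is opened: Nov 4, 2004 − 9 days = Oct 26, 2004.
The on-call engineer is paged: Oct 26, 2004 − 16 days = Oct 10, 2004.
The alert fires: Oct 10, 2004 − 19 days = Sep 21, 2004.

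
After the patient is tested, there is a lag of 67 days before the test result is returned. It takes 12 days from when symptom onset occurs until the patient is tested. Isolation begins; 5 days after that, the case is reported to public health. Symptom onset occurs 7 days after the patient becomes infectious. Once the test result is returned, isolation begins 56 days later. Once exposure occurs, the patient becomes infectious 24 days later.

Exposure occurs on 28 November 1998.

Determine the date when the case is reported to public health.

Exposure occurs: Nov 28, 1998.
The patient becomes infectious: Nov 28, 1998 + 24 days = Dec 22, 1998.
Symptom onset occurs: Dec 22, 1998 + 7 days = Dec 29, 1998.
The patient is tested: Dec 29, 1998 + 12 days = Jan 10, 1999.
The test result is returned: Jan 10, 1999 + 67 days = Mar 18, 1999.
Isolation begins: Mar 18, 1999 + 56 days = May 13, 1999.
The case is reported to public health: May 13, 1999 + 5 days = May 18, 1999.

18 May 1999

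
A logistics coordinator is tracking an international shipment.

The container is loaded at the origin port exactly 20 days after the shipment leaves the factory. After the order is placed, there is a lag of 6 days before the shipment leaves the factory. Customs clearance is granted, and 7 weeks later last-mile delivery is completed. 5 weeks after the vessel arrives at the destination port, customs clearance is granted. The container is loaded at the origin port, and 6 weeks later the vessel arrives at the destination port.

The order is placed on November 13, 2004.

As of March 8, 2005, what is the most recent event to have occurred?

Customs clearance is granted

The order is placed: Nov 13, 2004.
The shipment leaves the factory: Nov 13, 2004 + 6 days = Nov 19, 2004.
The container is loaded at the origin port: Nov 19, 2004 + 20 days = Dec 9, 2004.
The vessel arrives at the destination port: Dec 9, 2004 + 6 weeks = Jan 20, 2005.
Customs clearance is granted: Jan 20, 2005 + 5 weeks = Feb 24, 2005.
Last-mile delivery is completed: Feb 24, 2005 + 7 weeks = Apr 14, 2005.
Mar 8, 2005 falls between when customs clearance is granted (Feb 24, 2005) and when last-mile delivery is completed (Apr 14, 2005).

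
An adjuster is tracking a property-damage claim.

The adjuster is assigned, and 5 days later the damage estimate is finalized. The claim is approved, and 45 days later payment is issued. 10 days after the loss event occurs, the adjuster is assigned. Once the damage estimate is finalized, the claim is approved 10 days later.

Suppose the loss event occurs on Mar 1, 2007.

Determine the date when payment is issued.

The loss event occurs: Mar 1, 2007.
The adjuster is assigned: Mar 1, 2007 + 10 days = Mar 11, 2007.
The damage estimate is finalized: Mar 11, 2007 + 5 days = Mar 16, 2007.
The claim is approved: Mar 16, 2007 + 10 days = Mar 26, 2007.
Payment is issued: Mar 26, 2007 + 45 days = May 10, 2007.

May 10, 2007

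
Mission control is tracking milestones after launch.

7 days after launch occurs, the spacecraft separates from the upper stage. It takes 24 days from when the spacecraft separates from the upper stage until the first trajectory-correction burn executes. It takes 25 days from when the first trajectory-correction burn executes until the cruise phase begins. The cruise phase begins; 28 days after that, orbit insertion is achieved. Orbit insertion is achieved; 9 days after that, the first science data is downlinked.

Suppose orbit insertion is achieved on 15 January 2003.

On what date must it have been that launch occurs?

23 October 2002

Orbit insertion is achieved: Jan 15, 2003.
The cruise phase begins: Jan 15, 2003 − 28 days = Dec 18, 2002.
The first trajectory-correction burn executes: Dec 18, 2002 − 25 days = Nov 23, 2002.
The spacecraft separates from the upper stage: Nov 23, 2002 − 24 days = Oct 30, 2002.
Launch occurs: Oct 30, 2002 − 7 days = Oct 23, 2002.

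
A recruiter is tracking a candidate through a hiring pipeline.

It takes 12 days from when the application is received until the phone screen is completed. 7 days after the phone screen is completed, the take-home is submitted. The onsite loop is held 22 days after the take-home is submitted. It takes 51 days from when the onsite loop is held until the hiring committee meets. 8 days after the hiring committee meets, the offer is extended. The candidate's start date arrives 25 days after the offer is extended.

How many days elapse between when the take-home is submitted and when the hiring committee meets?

73 days

Causal path: the take-home is submitted → the onsite loop is held → the hiring committee meets.
Total delay along the path: 22 + 51 = 73 days.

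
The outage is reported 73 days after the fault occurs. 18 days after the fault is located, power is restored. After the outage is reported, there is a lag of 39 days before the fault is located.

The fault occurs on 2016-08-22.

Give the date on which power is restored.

The fault occurs: Aug 22, 2016.
The outage is reported: Aug 22, 2016 + 73 days = Nov 3, 2016.
The fault is located: Nov 3, 2016 + 39 days = Dec 12, 2016.
Power is restored: Dec 12, 2016 + 18 days = Dec 30, 2016.

2016-12-30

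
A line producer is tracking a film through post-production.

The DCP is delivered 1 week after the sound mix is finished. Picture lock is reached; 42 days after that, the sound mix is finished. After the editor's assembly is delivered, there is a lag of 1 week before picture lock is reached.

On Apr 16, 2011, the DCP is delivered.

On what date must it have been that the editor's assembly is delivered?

Feb 19, 2011

The DCP is delivered: Apr 16, 2011.
The sound mix is finished: Apr 16, 2011 − 1 week = Apr 9, 2011.
Picture lock is reached: Apr 9, 2011 − 42 days = Feb 26, 2011.
The editor's assembly is delivered: Feb 26, 2011 − 1 week = Feb 19, 2011.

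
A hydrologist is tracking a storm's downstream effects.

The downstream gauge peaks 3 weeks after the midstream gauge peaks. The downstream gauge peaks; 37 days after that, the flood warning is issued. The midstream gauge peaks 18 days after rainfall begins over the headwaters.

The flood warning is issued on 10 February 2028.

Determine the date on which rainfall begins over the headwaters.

The flood warning is issued: Feb 10, 2028.
The downstream gauge peaks: Feb 10, 2028 − 37 days = Jan 4, 2028.
The midstream gauge peaks: Jan 4, 2028 − 3 weeks = Dec 14, 2027.
Rainfall begins over the headwaters: Dec 14, 2027 − 18 days = Nov 26, 2027.

26 November 2027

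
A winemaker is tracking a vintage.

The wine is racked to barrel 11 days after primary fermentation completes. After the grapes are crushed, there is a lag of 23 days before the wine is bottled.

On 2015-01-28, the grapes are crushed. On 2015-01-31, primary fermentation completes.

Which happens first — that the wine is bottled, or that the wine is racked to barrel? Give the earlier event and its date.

The grapes are crushed: Jan 28, 2015.
The wine is bottled: Jan 28, 2015 + 23 days = Feb 20, 2015.
Primary fermentation completes: Jan 31, 2015.
The wine is racked to barrel: Jan 31, 2015 + 11 days = Feb 11, 2015.
Comparing: the wine is bottled on Feb 20, 2015 vs the wine is racked to barrel on Feb 11, 2015. Earlier: the wine is racked to barrel.

The wine is racked to barrel — 2015-02-11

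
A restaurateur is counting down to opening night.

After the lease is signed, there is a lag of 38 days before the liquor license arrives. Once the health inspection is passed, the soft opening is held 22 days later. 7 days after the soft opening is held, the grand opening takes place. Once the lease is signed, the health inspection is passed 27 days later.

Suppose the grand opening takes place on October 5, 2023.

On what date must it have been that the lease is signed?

August 10, 2023

The grand opening takes place: Oct 5, 2023.
The soft opening is held: Oct 5, 2023 − 7 days = Sep 28, 2023.
The health inspection is passed: Sep 28, 2023 − 22 days = Sep 6, 2023.
The lease is signed: Sep 6, 2023 − 27 days = Aug 10, 2023.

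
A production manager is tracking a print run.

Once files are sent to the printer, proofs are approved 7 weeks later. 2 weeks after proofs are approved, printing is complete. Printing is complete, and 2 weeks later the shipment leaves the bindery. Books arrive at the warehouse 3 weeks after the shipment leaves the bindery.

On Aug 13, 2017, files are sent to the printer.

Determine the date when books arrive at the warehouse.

Nov 19, 2017

Files are sent to the printer: Aug 13, 2017.
Proofs are approved: Aug 13, 2017 + 7 weeks = Oct 1, 2017.
Printing is complete: Oct 1, 2017 + 2 weeks = Oct 15, 2017.
The shipment leaves the bindery: Oct 15, 2017 + 2 weeks = Oct 29, 2017.
Books arrive at the warehouse: Oct 29, 2017 + 3 weeks = Nov 19, 2017.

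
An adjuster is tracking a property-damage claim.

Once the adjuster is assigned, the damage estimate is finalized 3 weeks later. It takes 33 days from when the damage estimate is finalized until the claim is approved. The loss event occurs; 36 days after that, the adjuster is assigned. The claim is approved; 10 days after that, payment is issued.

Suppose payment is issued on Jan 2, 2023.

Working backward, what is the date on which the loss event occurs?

Payment is issued: Jan 2, 2023.
The claim is approved: Jan 2, 2023 − 10 days = Dec 23, 2022.
The damage estimate is finalized: Dec 23, 2022 − 33 days = Nov 20, 2022.
The adjuster is assigned: Nov 20, 2022 − 3 weeks = Oct 30, 2022.
The loss event occurs: Oct 30, 2022 − 36 days = Sep 24, 2022.

Sep 24, 2022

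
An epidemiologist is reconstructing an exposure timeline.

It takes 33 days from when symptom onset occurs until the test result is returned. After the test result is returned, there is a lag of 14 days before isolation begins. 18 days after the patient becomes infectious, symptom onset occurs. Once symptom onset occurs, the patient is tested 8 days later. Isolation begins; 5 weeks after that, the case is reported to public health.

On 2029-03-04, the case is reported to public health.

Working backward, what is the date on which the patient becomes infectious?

The case is reported to public health: Mar 4, 2029.
Isolation begins: Mar 4, 2029 − 5 weeks = Jan 28, 2029.
The test result is returned: Jan 28, 2029 − 14 days = Jan 14, 2029.
Symptom onset occurs: Jan 14, 2029 − 33 days = Dec 12, 2028.
The patient becomes infectious: Dec 12, 2028 − 18 days = Nov 24, 2028.

2028-11-24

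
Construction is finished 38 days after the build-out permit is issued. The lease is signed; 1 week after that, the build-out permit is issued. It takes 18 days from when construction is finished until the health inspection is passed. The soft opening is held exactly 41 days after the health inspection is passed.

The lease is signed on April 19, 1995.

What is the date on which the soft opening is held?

The lease is signed: Apr 19, 1995.
The build-out permit is issued: Apr 19, 1995 + 1 week = Apr 26, 1995.
Construction is finished: Apr 26, 1995 + 38 days = Jun 3, 1995.
The health inspection is passed: Jun 3, 1995 + 18 days = Jun 21, 1995.
The soft opening is held: Jun 21, 1995 + 41 days = Aug 1, 1995.

August 1, 1995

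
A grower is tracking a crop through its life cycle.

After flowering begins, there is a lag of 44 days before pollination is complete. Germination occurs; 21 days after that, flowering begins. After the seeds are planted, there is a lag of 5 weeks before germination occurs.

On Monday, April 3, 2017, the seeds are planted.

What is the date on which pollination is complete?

Wednesday, July 12, 2017

The seeds are planted: Apr 3, 2017.
Germination occurs: Apr 3, 2017 + 5 weeks = May 8, 2017.
Flowering begins: May 8, 2017 + 21 days = May 29, 2017.
Pollination is complete: May 29, 2017 + 44 days = Jul 12, 2017.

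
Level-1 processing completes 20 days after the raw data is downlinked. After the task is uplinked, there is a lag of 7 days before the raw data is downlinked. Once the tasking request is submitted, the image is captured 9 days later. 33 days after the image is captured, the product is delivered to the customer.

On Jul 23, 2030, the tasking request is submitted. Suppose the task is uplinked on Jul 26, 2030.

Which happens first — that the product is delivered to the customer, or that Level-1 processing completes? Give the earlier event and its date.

Level-1 processing completes — Aug 22, 2030

The tasking request is submitted: Jul 23, 2030.
The image is captured: Jul 23, 2030 + 9 days = Aug 1, 2030.
The product is delivered to the customer: Aug 1, 2030 + 33 days = Sep 3, 2030.
The task is uplinked: Jul 26, 2030.
The raw data is downlinked: Jul 26, 2030 + 7 days = Aug 2, 2030.
Level-1 processing completes: Aug 2, 2030 + 20 days = Aug 22, 2030.
Comparing: the product is delivered to the customer on Sep 3, 2030 vs Level-1 processing completes on Aug 22, 2030. Earlier: Level-1 processing completes.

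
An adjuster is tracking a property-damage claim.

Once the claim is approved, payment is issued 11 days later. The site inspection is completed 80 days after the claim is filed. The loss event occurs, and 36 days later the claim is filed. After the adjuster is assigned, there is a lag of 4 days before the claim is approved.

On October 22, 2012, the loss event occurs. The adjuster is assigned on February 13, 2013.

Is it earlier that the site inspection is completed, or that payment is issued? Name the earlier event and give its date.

The site inspection is completed — February 15, 2013

The loss event occurs: Oct 22, 2012.
The claim is filed: Oct 22, 2012 + 36 days = Nov 27, 2012.
The site inspection is completed: Nov 27, 2012 + 80 days = Feb 15, 2013.
The adjuster is assigned: Feb 13, 2013.
The claim is approved: Feb 13, 2013 + 4 days = Feb 17, 2013.
Payment is issued: Feb 17, 2013 + 11 days = Feb 28, 2013.
Comparing: the site inspection is completed on Feb 15, 2013 vs payment is issued on Feb 28, 2013. Earlier: the site inspection is completed.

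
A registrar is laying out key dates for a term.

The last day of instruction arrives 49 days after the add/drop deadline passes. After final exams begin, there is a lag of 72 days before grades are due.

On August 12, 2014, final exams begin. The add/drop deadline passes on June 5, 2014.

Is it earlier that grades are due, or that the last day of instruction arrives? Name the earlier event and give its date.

The last day of instruction arrives — July 24, 2014

Final exams begin: Aug 12, 2014.
Grades are due: Aug 12, 2014 + 72 days = Oct 23, 2014.
The add/drop deadline passes: Jun 5, 2014.
The last day of instruction arrives: Jun 5, 2014 + 49 days = Jul 24, 2014.
Comparing: grades are due on Oct 23, 2014 vs the last day of instruction arrives on Jul 24, 2014. Earlier: the last day of instruction arrives.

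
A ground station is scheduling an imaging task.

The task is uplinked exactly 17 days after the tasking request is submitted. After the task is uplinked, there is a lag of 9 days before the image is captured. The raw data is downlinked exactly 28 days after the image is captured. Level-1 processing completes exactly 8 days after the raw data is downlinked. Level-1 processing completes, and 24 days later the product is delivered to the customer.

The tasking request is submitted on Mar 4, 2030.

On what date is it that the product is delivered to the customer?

The tasking request is submitted: Mar 4, 2030.
The task is uplinked: Mar 4, 2030 + 17 days = Mar 21, 2030.
The image is captured: Mar 21, 2030 + 9 days = Mar 30, 2030.
The raw data is downlinked: Mar 30, 2030 + 28 days = Apr 27, 2030.
Level-1 processing completes: Apr 27, 2030 + 8 days = May 5, 2030.
The product is delivered to the customer: May 5, 2030 + 24 days = May 29, 2030.

May 29, 2030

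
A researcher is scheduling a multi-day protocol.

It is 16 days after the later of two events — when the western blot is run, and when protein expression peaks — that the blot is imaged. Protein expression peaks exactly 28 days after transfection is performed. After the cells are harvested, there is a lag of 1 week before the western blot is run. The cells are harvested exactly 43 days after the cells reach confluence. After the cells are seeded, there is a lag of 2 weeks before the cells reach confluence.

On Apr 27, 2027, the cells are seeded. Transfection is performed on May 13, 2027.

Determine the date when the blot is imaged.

Jul 16, 2027

The cells are seeded: Apr 27, 2027.
The cells reach confluence: Apr 27, 2027 + 2 weeks = May 11, 2027.
The cells are harvested: May 11, 2027 + 43 days = Jun 23, 2027.
The western blot is run: Jun 23, 2027 + 1 week = Jun 30, 2027.
Transfection is performed: May 13, 2027.
Protein expression peaks: May 13, 2027 + 28 days = Jun 10, 2027.
Both prerequisites met — the western blot is run (Jun 30, 2027), protein expression peaks (Jun 10, 2027); the later is Jun 30, 2027.
The blot is imaged: Jun 30, 2027 + 16 days = Jul 16, 2027.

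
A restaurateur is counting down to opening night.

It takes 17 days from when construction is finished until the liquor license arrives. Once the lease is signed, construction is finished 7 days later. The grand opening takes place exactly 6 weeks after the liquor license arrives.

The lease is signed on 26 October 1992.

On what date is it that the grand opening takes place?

31 December 1992

The lease is signed: Oct 26, 1992.
Construction is finished: Oct 26, 1992 + 7 days = Nov 2, 1992.
The liquor license arrives: Nov 2, 1992 + 17 days = Nov 19, 1992.
The grand opening takes place: Nov 19, 1992 + 6 weeks = Dec 31, 1992.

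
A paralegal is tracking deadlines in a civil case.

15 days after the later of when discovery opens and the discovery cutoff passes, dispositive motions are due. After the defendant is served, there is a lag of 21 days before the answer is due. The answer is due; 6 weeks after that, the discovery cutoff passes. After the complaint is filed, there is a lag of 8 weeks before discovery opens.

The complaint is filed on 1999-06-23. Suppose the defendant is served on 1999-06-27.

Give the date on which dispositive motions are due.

The complaint is filed: Jun 23, 1999.
Discovery opens: Jun 23, 1999 + 8 weeks = Aug 18, 1999.
The defendant is served: Jun 27, 1999.
The answer is due: Jun 27, 1999 + 21 days = Jul 18, 1999.
The discovery cutoff passes: Jul 18, 1999 + 6 weeks = Aug 29, 1999.
Both prerequisites met — discovery opens (Aug 18, 1999), the discovery cutoff passes (Aug 29, 1999); the later is Aug 29, 1999.
Dispositive motions are due: Aug 29, 1999 + 15 days = Sep 13, 1999.

1999-09-13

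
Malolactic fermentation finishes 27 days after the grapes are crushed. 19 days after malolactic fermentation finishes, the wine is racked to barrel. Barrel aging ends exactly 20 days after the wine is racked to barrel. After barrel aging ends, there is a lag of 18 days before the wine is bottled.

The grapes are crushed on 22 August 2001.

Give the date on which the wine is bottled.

The grapes are crushed: Aug 22, 2001.
Malolactic fermentation finishes: Aug 22, 2001 + 27 days = Sep 18, 2001.
The wine is racked to barrel: Sep 18, 2001 + 19 days = Oct 7, 2001.
Barrel aging ends: Oct 7, 2001 + 20 days = Oct 27, 2001.
The wine is bottled: Oct 27, 2001 + 18 days = Nov 14, 2001.

14 November 2001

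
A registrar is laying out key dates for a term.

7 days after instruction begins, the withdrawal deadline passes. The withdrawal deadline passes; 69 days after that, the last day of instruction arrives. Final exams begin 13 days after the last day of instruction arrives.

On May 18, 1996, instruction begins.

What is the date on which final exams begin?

August 15, 1996

Instruction begins: May 18, 1996.
The withdrawal deadline passes: May 18, 1996 + 7 days = May 25, 1996.
The last day of instruction arrives: May 25, 1996 + 69 days = Aug 2, 1996.
Final exams begin: Aug 2, 1996 + 13 days = Aug 15, 1996.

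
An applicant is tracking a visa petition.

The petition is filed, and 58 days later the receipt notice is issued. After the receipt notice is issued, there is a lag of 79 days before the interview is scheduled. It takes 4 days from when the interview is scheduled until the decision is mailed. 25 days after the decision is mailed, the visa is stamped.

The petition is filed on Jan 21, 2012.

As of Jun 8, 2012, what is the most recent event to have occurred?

The petition is filed: Jan 21, 2012.
The receipt notice is issued: Jan 21, 2012 + 58 days = Mar 19, 2012.
The interview is scheduled: Mar 19, 2012 + 79 days = Jun 6, 2012.
The decision is mailed: Jun 6, 2012 + 4 days = Jun 10, 2012.
The visa is stamped: Jun 10, 2012 + 25 days = Jul 5, 2012.
Jun 8, 2012 falls between when the interview is scheduled (Jun 6, 2012) and when the decision is mailed (Jun 10, 2012).

The interview is scheduled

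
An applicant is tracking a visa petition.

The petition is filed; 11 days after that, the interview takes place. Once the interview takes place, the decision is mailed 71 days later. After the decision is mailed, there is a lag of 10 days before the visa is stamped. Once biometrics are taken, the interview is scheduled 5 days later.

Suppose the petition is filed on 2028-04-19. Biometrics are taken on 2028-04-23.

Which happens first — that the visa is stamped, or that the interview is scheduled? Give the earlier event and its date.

The petition is filed: Apr 19, 2028.
The interview takes place: Apr 19, 2028 + 11 days = Apr 30, 2028.
The decision is mailed: Apr 30, 2028 + 71 days = Jul 10, 2028.
The visa is stamped: Jul 10, 2028 + 10 days = Jul 20, 2028.
Biometrics are taken: Apr 23, 2028.
The interview is scheduled: Apr 23, 2028 + 5 days = Apr 28, 2028.
Comparing: the visa is stamped on Jul 20, 2028 vs the interview is scheduled on Apr 28, 2028. Earlier: the interview is scheduled.

The interview is scheduled — 2028-04-28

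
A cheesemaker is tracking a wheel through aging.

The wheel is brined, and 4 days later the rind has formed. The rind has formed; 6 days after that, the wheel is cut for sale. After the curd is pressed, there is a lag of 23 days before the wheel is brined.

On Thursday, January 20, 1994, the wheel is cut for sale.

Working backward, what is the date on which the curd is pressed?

Saturday, December 18, 1993

The wheel is cut for sale: Jan 20, 1994.
The rind has formed: Jan 20, 1994 − 6 days = Jan 14, 1994.
The wheel is brined: Jan 14, 1994 − 4 days = Jan 10, 1994.
The curd is pressed: Jan 10, 1994 − 23 days = Dec 18, 1993.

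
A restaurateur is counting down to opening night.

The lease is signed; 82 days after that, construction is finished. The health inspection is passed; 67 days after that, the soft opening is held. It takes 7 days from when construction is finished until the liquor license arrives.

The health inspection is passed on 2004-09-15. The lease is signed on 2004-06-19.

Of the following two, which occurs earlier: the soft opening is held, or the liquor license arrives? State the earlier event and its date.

The liquor license arrives — 2004-09-16

The health inspection is passed: Sep 15, 2004.
The soft opening is held: Sep 15, 2004 + 67 days = Nov 21, 2004.
The lease is signed: Jun 19, 2004.
Construction is finished: Jun 19, 2004 + 82 days = Sep 9, 2004.
The liquor license arrives: Sep 9, 2004 + 7 days = Sep 16, 2004.
Comparing: the soft opening is held on Nov 21, 2004 vs the liquor license arrives on Sep 16, 2004. Earlier: the liquor license arrives.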